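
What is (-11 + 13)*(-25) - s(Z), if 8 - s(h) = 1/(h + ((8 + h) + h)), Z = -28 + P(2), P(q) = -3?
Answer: -4931/85 ≈ -58.012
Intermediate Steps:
Z = -31 (Z = -28 - 3 = -31)
s(h) = 8 - 1/(8 + 3*h) (s(h) = 8 - 1/(h + ((8 + h) + h)) = 8 - 1/(h + (8 + 2*h)) = 8 - 1/(8 + 3*h))
(-11 + 13)*(-25) - s(Z) = (-11 + 13)*(-25) - 3*(21 + 8*(-31))/(8 + 3*(-31)) = 2*(-25) - 3*(21 - 248)/(8 - 93) = -50 - 3*(-227)/(-85) = -50 - 3*(-1)*(-227)/85 = -50 - 1*681/85 = -50 - 681/85 = -4931/85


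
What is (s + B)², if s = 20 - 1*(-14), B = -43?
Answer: 81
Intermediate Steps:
s = 34 (s = 20 + 14 = 34)
(s + B)² = (34 - 43)² = (-9)² = 81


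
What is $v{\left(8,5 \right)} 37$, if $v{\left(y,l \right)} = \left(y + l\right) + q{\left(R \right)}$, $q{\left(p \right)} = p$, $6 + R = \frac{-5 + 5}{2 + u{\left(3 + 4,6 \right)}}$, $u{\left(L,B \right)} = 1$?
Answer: $259$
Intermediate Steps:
$R = -6$ ($R = -6 + \frac{-5 + 5}{2 + 1} = -6 + \frac{0}{3} = -6 + 0 \cdot \frac{1}{3} = -6 + 0 = -6$)
$v{\left(y,l \right)} = -6 + l + y$ ($v{\left(y,l \right)} = \left(y + l\right) - 6 = \left(l + y\right) - 6 = -6 + l + y$)
$v{\left(8,5 \right)} 37 = \left(-6 + 5 + 8\right) 37 = 7 \cdot 37 = 259$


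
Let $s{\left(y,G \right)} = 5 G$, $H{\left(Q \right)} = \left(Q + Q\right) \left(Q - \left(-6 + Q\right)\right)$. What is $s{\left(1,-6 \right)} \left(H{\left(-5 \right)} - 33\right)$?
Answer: $2790$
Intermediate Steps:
$H{\left(Q \right)} = 12 Q$ ($H{\left(Q \right)} = 2 Q 6 = 12 Q$)
$s{\left(1,-6 \right)} \left(H{\left(-5 \right)} - 33\right) = 5 \left(-6\right) \left(12 \left(-5\right) - 33\right) = - 30 \left(-60 - 33\right) = \left(-30\right) \left(-93\right) = 2790$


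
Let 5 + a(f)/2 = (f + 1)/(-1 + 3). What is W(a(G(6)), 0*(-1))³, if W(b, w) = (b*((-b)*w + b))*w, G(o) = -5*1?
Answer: 0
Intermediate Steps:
G(o) = -5
a(f) = -9 + f (a(f) = -10 + 2*((f + 1)/(-1 + 3)) = -10 + 2*((1 + f)/2) = -10 + 2*((1 + f)*(½)) = -10 + 2*(½ + f/2) = -10 + (1 + f) = -9 + f)
W(b, w) = b*w*(b - b*w) (W(b, w) = (b*(-b*w + b))*w = (b*(b - b*w))*w = b*w*(b - b*w))
W(a(G(6)), 0*(-1))³ = ((0*(-1))*(-9 - 5)²*(1 - 0*(-1)))³ = (0*(-14)²*(1 - 1*0))³ = (0*196*(1 + 0))³ = (0*196*1)³ = 0³ = 0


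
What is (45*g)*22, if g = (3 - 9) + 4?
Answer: -1980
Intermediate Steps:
g = -2 (g = -6 + 4 = -2)
(45*g)*22 = (45*(-2))*22 = -90*22 = -1980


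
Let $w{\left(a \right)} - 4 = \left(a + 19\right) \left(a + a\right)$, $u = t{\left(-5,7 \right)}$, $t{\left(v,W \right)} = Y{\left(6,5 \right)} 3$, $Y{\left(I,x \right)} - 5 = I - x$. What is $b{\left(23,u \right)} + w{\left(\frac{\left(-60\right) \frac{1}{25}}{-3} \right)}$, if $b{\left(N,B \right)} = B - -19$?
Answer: $\frac{1817}{25} \approx 72.68$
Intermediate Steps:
$Y{\left(I,x \right)} = 5 + I - x$ ($Y{\left(I,x \right)} = 5 + \left(I - x\right) = 5 + I - x$)
$t{\left(v,W \right)} = 18$ ($t{\left(v,W \right)} = \left(5 + 6 - 5\right) 3 = 6 \cdot 3 = 18$)
$u = 18$
$b{\left(N,B \right)} = 19 + B$ ($b{\left(N,B \right)} = B + 19 = 19 + B$)
$w{\left(a \right)} = 4 + 2 a \left(19 + a\right)$ ($w{\left(a \right)} = 4 + \left(a + 19\right) \left(a + a\right) = 4 + \left(19 + a\right) 2 a = 4 + 2 a \left(19 + a\right)$)
$b{\left(23,u \right)} + w{\left(\frac{\left(-60\right) \frac{1}{25}}{-3} \right)} = \left(19 + 18\right) + \left(4 + 2 \left(\frac{\left(-60\right) \frac{1}{25}}{-3}\right)^{2} + 38 \frac{\left(-60\right) \frac{1}{25}}{-3}\right) = 37 + \left(4 + 2 \left(\left(-60\right) \frac{1}{25} \left(- \frac{1}{3}\right)\right)^{2} + 38 \left(-60\right) \frac{1}{25} \left(- \frac{1}{3}\right)\right) = 37 + \left(4 + 2 \left(\left(- \frac{12}{5}\right) \left(- \frac{1}{3}\right)\right)^{2} + 38 \left(\left(- \frac{12}{5}\right) \left(- \frac{1}{3}\right)\right)\right) = 37 + \left(4 + 2 \left(\frac{4}{5}\right)^{2} + 38 \cdot \frac{4}{5}\right) = 37 + \left(4 + 2 \cdot \frac{16}{25} + \frac{152}{5}\right) = 37 + \left(4 + \frac{32}{25} + \frac{152}{5}\right) = 37 + \frac{892}{25} = \frac{1817}{25}$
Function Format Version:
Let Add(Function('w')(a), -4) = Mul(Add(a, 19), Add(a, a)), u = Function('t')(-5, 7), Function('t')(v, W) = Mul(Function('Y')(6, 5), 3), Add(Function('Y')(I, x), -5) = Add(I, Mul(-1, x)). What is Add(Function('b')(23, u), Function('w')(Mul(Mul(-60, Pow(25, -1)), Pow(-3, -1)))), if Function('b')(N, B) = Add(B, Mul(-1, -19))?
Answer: Rational(1817, 25) ≈ 72.680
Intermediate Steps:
Function('Y')(I, x) = Add(5, I, Mul(-1, x)) (Function('Y')(I, x) = Add(5, Add(I, Mul(-1, x))) = Add(5, I, Mul(-1, x)))
Function('t')(v, W) = 18 (Function('t')(v, W) = Mul(Add(5, 6, Mul(-1, 5)), 3) = Mul(Add(5, 6, -5), 3) = Mul(6, 3) = 18)
u = 18
Function('b')(N, B) = Add(19, B) (Function('b')(N, B) = Add(B, 19) = Add(19, B))
Function('w')(a) = Add(4, Mul(2, a, Add(19, a))) (Function('w')(a) = Add(4, Mul(Add(a, 19), Add(a, a))) = Add(4, Mul(Add(19, a), Mul(2, a))) = Add(4, Mul(2, a, Add(19, a))))
Add(Function('b')(23, u), Function('w')(Mul(Mul(-60, Pow(25, -1)), Pow(-3, -1)))) = Add(Add(19, 18), Add(4, Mul(2, Pow(Mul(Mul(-60, Pow(25, -1)), Pow(-3, -1)), 2)), Mul(38, Mul(Mul(-60, Pow(25, -1)), Pow(-3, -1))))) = Add(37, Add(4, Mul(2, Pow(Mul(Mul(-60, Rational(1, 25)), Rational(-1, 3)), 2)), Mul(38, Mul(Mul(-60, Rational(1, 25)), Rational(-1, 3))))) = Add(37, Add(4, Mul(2, Pow(Mul(Rational(-12, 5), Rational(-1, 3)), 2)), Mul(38, Mul(Rational(-12, 5), Rational(-1, 3))))) = Add(37, Add(4, Mul(2, Pow(Rational(4, 5), 2)), Mul(38, Rational(4, 5)))) = Add(37, Add(4, Mul(2, Rational(16, 25)), Rational(152, 5))) = Add(37, Add(4, Rational(32, 25), Rational(152, 5))) = Add(37, Rational(892, 25)) = Rational(1817, 25)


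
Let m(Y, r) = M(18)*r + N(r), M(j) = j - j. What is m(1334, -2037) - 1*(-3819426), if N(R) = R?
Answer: 3817389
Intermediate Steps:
M(j) = 0
m(Y, r) = r (m(Y, r) = 0*r + r = 0 + r = r)
m(1334, -2037) - 1*(-3819426) = -2037 - 1*(-3819426) = -2037 + 3819426 = 3817389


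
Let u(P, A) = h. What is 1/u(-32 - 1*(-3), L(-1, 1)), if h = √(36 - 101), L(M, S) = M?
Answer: -I*√65/65 ≈ -0.12403*I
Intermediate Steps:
h = I*√65 (h = √(-65) = I*√65 ≈ 8.0623*I)
u(P, A) = I*√65
1/u(-32 - 1*(-3), L(-1, 1)) = 1/(I*√65) = -I*√65/65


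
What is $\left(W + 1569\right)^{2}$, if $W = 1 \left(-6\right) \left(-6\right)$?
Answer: $2576025$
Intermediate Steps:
$W = 36$ ($W = \left(-6\right) \left(-6\right) = 36$)
$\left(W + 1569\right)^{2} = \left(36 + 1569\right)^{2} = 1605^{2} = 2576025$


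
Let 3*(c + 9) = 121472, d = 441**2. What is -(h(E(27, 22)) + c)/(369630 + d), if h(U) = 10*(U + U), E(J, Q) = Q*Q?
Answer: -150485/1692333 ≈ -0.088922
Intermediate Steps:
d = 194481
E(J, Q) = Q**2
c = 121445/3 (c = -9 + (1/3)*121472 = -9 + 121472/3 = 121445/3 ≈ 40482.)
h(U) = 20*U (h(U) = 10*(2*U) = 20*U)
-(h(E(27, 22)) + c)/(369630 + d) = -(20*22**2 + 121445/3)/(369630 + 194481) = -(20*484 + 121445/3)/564111 = -(9680 + 121445/3)/564111 = -150485/(3*564111) = -1*150485/1692333 = -150485/1692333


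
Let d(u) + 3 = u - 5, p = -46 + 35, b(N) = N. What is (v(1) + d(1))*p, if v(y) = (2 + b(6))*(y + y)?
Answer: -99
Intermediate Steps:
p = -11
v(y) = 16*y (v(y) = (2 + 6)*(y + y) = 8*(2*y) = 16*y)
d(u) = -8 + u (d(u) = -3 + (u - 5) = -3 + (-5 + u) = -8 + u)
(v(1) + d(1))*p = (16*1 + (-8 + 1))*(-11) = (16 - 7)*(-11) = 9*(-11) = -99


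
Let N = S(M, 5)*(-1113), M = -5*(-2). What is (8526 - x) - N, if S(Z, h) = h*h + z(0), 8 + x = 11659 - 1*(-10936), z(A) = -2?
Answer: 11538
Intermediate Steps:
M = 10
x = 22587 (x = -8 + (11659 - 1*(-10936)) = -8 + (11659 + 10936) = -8 + 22595 = 22587)
S(Z, h) = -2 + h² (S(Z, h) = h*h - 2 = h² - 2 = -2 + h²)
N = -25599 (N = (-2 + 5²)*(-1113) = (-2 + 25)*(-1113) = 23*(-1113) = -25599)
(8526 - x) - N = (8526 - 1*22587) - 1*(-25599) = (8526 - 22587) + 25599 = -14061 + 25599 = 11538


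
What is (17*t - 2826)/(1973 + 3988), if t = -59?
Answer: -3829/5961 ≈ -0.64234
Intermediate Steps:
(17*t - 2826)/(1973 + 3988) = (17*(-59) - 2826)/(1973 + 3988) = (-1003 - 2826)/5961 = -3829*1/5961 = -3829/5961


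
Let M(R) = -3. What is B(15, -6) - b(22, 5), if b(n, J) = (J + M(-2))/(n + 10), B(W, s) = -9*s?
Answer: 863/16 ≈ 53.938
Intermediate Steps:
b(n, J) = (-3 + J)/(10 + n) (b(n, J) = (J - 3)/(n + 10) = (-3 + J)/(10 + n))
B(15, -6) - b(22, 5) = -9*(-6) - (-3 + 5)/(10 + 22) = 54 - 2/32 = 54 - 1*1/16 = 54 - 1/16 = 863/16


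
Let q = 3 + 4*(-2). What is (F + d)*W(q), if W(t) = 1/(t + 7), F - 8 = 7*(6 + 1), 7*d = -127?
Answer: 136/7 ≈ 19.429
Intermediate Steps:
d = -127/7 (d = (⅐)*(-127) = -127/7 ≈ -18.143)
q = -5 (q = 3 - 8 = -5)
F = 57 (F = 8 + 7*(6 + 1) = 8 + 7*7 = 8 + 49 = 57)
W(t) = 1/(7 + t)
(F + d)*W(q) = (57 - 127/7)/(7 - 5) = (272/7)/2 = (272/7)*(½) = 136/7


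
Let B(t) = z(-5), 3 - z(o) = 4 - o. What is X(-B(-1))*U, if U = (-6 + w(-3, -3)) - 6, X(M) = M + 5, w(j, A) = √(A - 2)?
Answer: -132 + 11*I*√5 ≈ -132.0 + 24.597*I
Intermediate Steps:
w(j, A) = √(-2 + A)
z(o) = -1 + o (z(o) = 3 - (4 - o) = 3 + (-4 + o) = -1 + o)
B(t) = -6 (B(t) = -1 - 5 = -6)
X(M) = 5 + M
U = -12 + I*√5 (U = (-6 + √(-2 - 3)) - 6 = (-6 + √(-5)) - 6 = (-6 + I*√5) - 6 = -12 + I*√5 ≈ -12.0 + 2.2361*I)
X(-B(-1))*U = (5 - 1*(-6))*(-12 + I*√5) = (5 + 6)*(-12 + I*√5) = 11*(-12 + I*√5) = -132 + 11*I*√5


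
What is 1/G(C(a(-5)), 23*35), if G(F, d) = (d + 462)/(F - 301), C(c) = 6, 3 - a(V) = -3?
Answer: -295/1267 ≈ -0.23283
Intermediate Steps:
a(V) = 6 (a(V) = 3 - 1*(-3) = 3 + 3 = 6)
G(F, d) = (462 + d)/(-301 + F)
1/G(C(a(-5)), 23*35) = 1/((462 + 23*35)/(-301 + 6)) = 1/((462 + 805)/(-295)) = 1/(-1/295*1267) = 1/(-1267/295) = -295/1267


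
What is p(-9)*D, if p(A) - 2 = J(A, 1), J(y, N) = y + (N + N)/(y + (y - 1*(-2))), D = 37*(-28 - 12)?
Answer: 10545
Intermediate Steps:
D = -1480 (D = 37*(-40) = -1480)
J(y, N) = y + 2*N/(2 + 2*y) (J(y, N) = y + (2*N)/(y + (y + 2)) = y + (2*N)/(y + (2 + y)) = y + (2*N)/(2 + 2*y) = y + 2*N/(2 + 2*y))
p(A) = 2 + (1 + A + A**2)/(1 + A)
p(-9)*D = ((3 + (-9)**2 + 3*(-9))/(1 - 9))*(-1480) = ((3 + 81 - 27)/(-8))*(-1480) = -1/8*57*(-1480) = -57/8*(-1480) = 10545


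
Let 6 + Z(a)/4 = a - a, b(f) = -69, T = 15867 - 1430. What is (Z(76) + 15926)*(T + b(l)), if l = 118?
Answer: 228479936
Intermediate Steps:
T = 14437
Z(a) = -24 (Z(a) = -24 + 4*(a - a) = -24 + 4*0 = -24 + 0 = -24)
(Z(76) + 15926)*(T + b(l)) = (-24 + 15926)*(14437 - 69) = 15902*14368 = 228479936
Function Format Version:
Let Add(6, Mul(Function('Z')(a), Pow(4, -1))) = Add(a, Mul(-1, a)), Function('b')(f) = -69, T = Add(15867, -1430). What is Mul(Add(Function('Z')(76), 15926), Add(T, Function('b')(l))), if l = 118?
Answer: 228479936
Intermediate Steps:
T = 14437
Function('Z')(a) = -24 (Function('Z')(a) = Add(-24, Mul(4, Add(a, Mul(-1, a)))) = Add(-24, Mul(4, 0)) = Add(-24, 0) = -24)
Mul(Add(Function('Z')(76), 15926), Add(T, Function('b')(l))) = Mul(Add(-24, 15926), Add(14437, -69)) = Mul(15902, 14368) = 228479936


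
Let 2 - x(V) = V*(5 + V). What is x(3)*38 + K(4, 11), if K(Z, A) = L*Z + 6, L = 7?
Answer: -802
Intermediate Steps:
x(V) = 2 - V*(5 + V)
K(Z, A) = 6 + 7*Z (K(Z, A) = 7*Z + 6 = 6 + 7*Z)
x(3)*38 + K(4, 11) = (2 - 1*3² - 5*3)*38 + (6 + 7*4) = (2 - 1*9 - 15)*38 + (6 + 28) = (2 - 9 - 15)*38 + 34 = -22*38 + 34 = -836 + 34 = -802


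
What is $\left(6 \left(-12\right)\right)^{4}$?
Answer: $26873856$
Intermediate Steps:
$\left(6 \left(-12\right)\right)^{4} = \left(-72\right)^{4} = 26873856$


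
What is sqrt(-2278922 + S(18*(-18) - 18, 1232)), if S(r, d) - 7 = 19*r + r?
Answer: I*sqrt(2285755) ≈ 1511.9*I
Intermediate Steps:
S(r, d) = 7 + 20*r (S(r, d) = 7 + (19*r + r) = 7 + 20*r)
sqrt(-2278922 + S(18*(-18) - 18, 1232)) = sqrt(-2278922 + (7 + 20*(18*(-18) - 18))) = sqrt(-2278922 + (7 + 20*(-324 - 18))) = sqrt(-2278922 + (7 + 20*(-342))) = sqrt(-2278922 + (7 - 6840)) = sqrt(-2278922 - 6833) = sqrt(-2285755) = I*sqrt(2285755)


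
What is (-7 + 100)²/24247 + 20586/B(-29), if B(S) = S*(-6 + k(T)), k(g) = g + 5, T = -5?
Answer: 83442278/703163 ≈ 118.67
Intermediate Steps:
k(g) = 5 + g
B(S) = -6*S (B(S) = S*(-6 + (5 - 5)) = S*(-6 + 0) = S*(-6) = -6*S)
(-7 + 100)²/24247 + 20586/B(-29) = (-7 + 100)²/24247 + 20586/((-6*(-29))) = 93²*(1/24247) + 20586/174 = 8649*(1/24247) + 20586*(1/174) = 8649/24247 + 3431/29 = 83442278/703163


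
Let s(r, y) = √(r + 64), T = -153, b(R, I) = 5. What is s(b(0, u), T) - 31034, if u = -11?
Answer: -31034 + √69 ≈ -31026.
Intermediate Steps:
s(r, y) = √(64 + r)
s(b(0, u), T) - 31034 = √(64 + 5) - 31034 = √69 - 31034 = -31034 + √69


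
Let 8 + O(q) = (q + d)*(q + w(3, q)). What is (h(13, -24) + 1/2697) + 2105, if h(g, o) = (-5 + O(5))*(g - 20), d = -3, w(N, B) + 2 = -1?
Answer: 5847097/2697 ≈ 2168.0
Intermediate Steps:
w(N, B) = -3 (w(N, B) = -2 - 1 = -3)
O(q) = -8 + (-3 + q)**2 (O(q) = -8 + (q - 3)*(q - 3) = -8 + (-3 + q)*(-3 + q) = -8 + (-3 + q)**2)
h(g, o) = 180 - 9*g (h(g, o) = (-5 + (1 + 5**2 - 6*5))*(g - 20) = (-5 + (1 + 25 - 30))*(-20 + g) = (-5 - 4)*(-20 + g) = -9*(-20 + g) = 180 - 9*g)
(h(13, -24) + 1/2697) + 2105 = ((180 - 9*13) + 1/2697) + 2105 = ((180 - 117) + 1/2697) + 2105 = (63 + 1/2697) + 2105 = 169912/2697 + 2105 = 5847097/2697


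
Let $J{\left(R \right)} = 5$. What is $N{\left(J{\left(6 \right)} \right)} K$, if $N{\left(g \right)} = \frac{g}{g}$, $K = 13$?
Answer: $13$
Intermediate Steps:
$N{\left(g \right)} = 1$
$N{\left(J{\left(6 \right)} \right)} K = 1 \cdot 13 = 13$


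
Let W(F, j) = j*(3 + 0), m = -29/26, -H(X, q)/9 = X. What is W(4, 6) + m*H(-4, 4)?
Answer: -288/13 ≈ -22.154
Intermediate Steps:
H(X, q) = -9*X
m = -29/26 (m = -29*1/26 = -29/26 ≈ -1.1154)
W(F, j) = 3*j (W(F, j) = j*3 = 3*j)
W(4, 6) + m*H(-4, 4) = 3*6 - (-261)*(-4)/26 = 18 - 29/26*36 = 18 - 522/13 = -288/13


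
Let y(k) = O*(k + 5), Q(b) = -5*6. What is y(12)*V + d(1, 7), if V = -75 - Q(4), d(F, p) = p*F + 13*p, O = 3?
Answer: -2197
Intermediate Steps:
Q(b) = -30
y(k) = 15 + 3*k (y(k) = 3*(k + 5) = 3*(5 + k) = 15 + 3*k)
d(F, p) = 13*p + F*p (d(F, p) = F*p + 13*p = 13*p + F*p)
V = -45 (V = -75 - 1*(-30) = -75 + 30 = -45)
y(12)*V + d(1, 7) = (15 + 3*12)*(-45) + 7*(13 + 1) = (15 + 36)*(-45) + 7*14 = 51*(-45) + 98 = -2295 + 98 = -2197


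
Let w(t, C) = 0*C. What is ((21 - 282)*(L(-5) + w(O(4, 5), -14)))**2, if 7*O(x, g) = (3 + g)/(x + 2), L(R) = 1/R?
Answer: 68121/25 ≈ 2724.8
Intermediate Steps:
O(x, g) = (3 + g)/(7*(2 + x)) (O(x, g) = ((3 + g)/(x + 2))/7 = ((3 + g)/(2 + x))/7 = (3 + g)/(7*(2 + x)))
w(t, C) = 0
((21 - 282)*(L(-5) + w(O(4, 5), -14)))**2 = ((21 - 282)*(1/(-5) + 0))**2 = (-261*(-1/5 + 0))**2 = (-261*(-1/5))**2 = (261/5)**2 = 68121/25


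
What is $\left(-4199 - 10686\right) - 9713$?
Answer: $-24598$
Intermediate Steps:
$\left(-4199 - 10686\right) - 9713 = -14885 - 9713 = -24598$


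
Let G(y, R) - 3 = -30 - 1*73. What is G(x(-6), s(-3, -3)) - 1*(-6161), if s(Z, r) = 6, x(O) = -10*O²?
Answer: 6061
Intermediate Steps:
G(y, R) = -100 (G(y, R) = 3 + (-30 - 1*73) = 3 + (-30 - 73) = 3 - 103 = -100)
G(x(-6), s(-3, -3)) - 1*(-6161) = -100 - 1*(-6161) = -100 + 6161 = 6061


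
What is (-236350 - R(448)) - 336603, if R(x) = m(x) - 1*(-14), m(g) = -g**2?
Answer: -372263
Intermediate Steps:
R(x) = 14 - x**2 (R(x) = -x**2 - 1*(-14) = -x**2 + 14 = 14 - x**2)
(-236350 - R(448)) - 336603 = (-236350 - (14 - 1*448**2)) - 336603 = (-236350 - (14 - 1*200704)) - 336603 = (-236350 - (14 - 200704)) - 336603 = (-236350 - 1*(-200690)) - 336603 = (-236350 + 200690) - 336603 = -35660 - 336603 = -372263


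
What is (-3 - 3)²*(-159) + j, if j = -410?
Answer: -6134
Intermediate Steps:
(-3 - 3)²*(-159) + j = (-3 - 3)²*(-159) - 410 = (-6)²*(-159) - 410 = 36*(-159) - 410 = -5724 - 410 = -6134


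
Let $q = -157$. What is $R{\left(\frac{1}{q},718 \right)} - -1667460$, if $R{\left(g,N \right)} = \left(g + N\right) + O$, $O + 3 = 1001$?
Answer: $\frac{262060631}{157} \approx 1.6692 \cdot 10^{6}$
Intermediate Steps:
$O = 998$ ($O = -3 + 1001 = 998$)
$R{\left(g,N \right)} = 998 + N + g$ ($R{\left(g,N \right)} = \left(g + N\right) + 998 = \left(N + g\right) + 998 = 998 + N + g$)
$R{\left(\frac{1}{q},718 \right)} - -1667460 = \left(998 + 718 + \frac{1}{-157}\right) - -1667460 = \left(998 + 718 - \frac{1}{157}\right) + 1667460 = \frac{269411}{157} + 1667460 = \frac{262060631}{157}$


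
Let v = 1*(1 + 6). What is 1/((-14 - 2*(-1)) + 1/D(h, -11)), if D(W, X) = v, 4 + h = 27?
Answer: -7/83 ≈ -0.084337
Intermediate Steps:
v = 7 (v = 1*7 = 7)
h = 23 (h = -4 + 27 = 23)
D(W, X) = 7
1/((-14 - 2*(-1)) + 1/D(h, -11)) = 1/((-14 - 2*(-1)) + 1/7) = 1/((-14 + 2) + ⅐) = 1/(-12 + ⅐) = 1/(-83/7) = -7/83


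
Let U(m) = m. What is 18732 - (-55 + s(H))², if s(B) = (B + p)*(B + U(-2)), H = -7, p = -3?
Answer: 17507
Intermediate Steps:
s(B) = (-3 + B)*(-2 + B) (s(B) = (B - 3)*(B - 2) = (-3 + B)*(-2 + B))
18732 - (-55 + s(H))² = 18732 - (-55 + (6 + (-7)² - 5*(-7)))² = 18732 - (-55 + (6 + 49 + 35))² = 18732 - (-55 + 90)² = 18732 - 1*35² = 18732 - 1*1225 = 18732 - 1225 = 17507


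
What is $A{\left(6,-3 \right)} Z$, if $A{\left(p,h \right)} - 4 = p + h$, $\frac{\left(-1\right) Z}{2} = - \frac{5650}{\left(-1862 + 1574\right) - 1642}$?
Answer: $- \frac{7910}{193} \approx -40.984$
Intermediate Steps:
$Z = - \frac{1130}{193}$ ($Z = - 2 \left(- \frac{5650}{\left(-1862 + 1574\right) - 1642}\right) = - 2 \left(- \frac{5650}{-288 - 1642}\right) = - 2 \left(- \frac{5650}{-1930}\right) = - 2 \left(\left(-5650\right) \left(- \frac{1}{1930}\right)\right) = \left(-2\right) \frac{565}{193} = - \frac{1130}{193} \approx -5.8549$)
$A{\left(p,h \right)} = 4 + h + p$ ($A{\left(p,h \right)} = 4 + \left(p + h\right) = 4 + \left(h + p\right) = 4 + h + p$)
$A{\left(6,-3 \right)} Z = \left(4 - 3 + 6\right) \left(- \frac{1130}{193}\right) = 7 \left(- \frac{1130}{193}\right) = - \frac{7910}{193}$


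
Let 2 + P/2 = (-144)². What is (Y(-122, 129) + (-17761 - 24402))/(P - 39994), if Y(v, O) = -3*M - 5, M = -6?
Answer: -21075/737 ≈ -28.596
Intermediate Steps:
Y(v, O) = 13 (Y(v, O) = -3*(-6) - 5 = 18 - 5 = 13)
P = 41468 (P = -4 + 2*(-144)² = -4 + 2*20736 = -4 + 41472 = 41468)
(Y(-122, 129) + (-17761 - 24402))/(P - 39994) = (13 + (-17761 - 24402))/(41468 - 39994) = (13 - 42163)/1474 = -42150*1/1474 = -21075/737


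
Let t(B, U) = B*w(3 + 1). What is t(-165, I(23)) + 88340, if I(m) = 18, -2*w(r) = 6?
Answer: 88835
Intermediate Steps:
w(r) = -3 (w(r) = -½*6 = -3)
t(B, U) = -3*B (t(B, U) = B*(-3) = -3*B)
t(-165, I(23)) + 88340 = -3*(-165) + 88340 = 495 + 88340 = 88835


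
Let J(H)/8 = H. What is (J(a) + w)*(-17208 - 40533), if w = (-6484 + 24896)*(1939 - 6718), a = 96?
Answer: 5080640983380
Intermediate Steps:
J(H) = 8*H
w = -87990948 (w = 18412*(-4779) = -87990948)
(J(a) + w)*(-17208 - 40533) = (8*96 - 87990948)*(-17208 - 40533) = (768 - 87990948)*(-57741) = -87990180*(-57741) = 5080640983380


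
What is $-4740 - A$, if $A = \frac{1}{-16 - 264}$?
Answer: $- \frac{1327199}{280} \approx -4740.0$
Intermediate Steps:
$A = - \frac{1}{280}$ ($A = \frac{1}{-16 - 264} = \frac{1}{-280} = - \frac{1}{280} \approx -0.0035714$)
$-4740 - A = -4740 - - \frac{1}{280} = -4740 + \frac{1}{280} = - \frac{1327199}{280}$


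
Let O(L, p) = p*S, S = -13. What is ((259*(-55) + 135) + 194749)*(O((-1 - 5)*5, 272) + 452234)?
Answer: 81052358022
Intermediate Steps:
O(L, p) = -13*p (O(L, p) = p*(-13) = -13*p)
((259*(-55) + 135) + 194749)*(O((-1 - 5)*5, 272) + 452234) = ((259*(-55) + 135) + 194749)*(-13*272 + 452234) = ((-14245 + 135) + 194749)*(-3536 + 452234) = (-14110 + 194749)*448698 = 180639*448698 = 81052358022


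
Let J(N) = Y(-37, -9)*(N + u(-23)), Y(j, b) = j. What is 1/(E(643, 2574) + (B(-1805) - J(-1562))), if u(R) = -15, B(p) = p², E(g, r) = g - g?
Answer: 1/3199676 ≈ 3.1253e-7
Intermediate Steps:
E(g, r) = 0
J(N) = 555 - 37*N (J(N) = -37*(N - 15) = -37*(-15 + N) = 555 - 37*N)
1/(E(643, 2574) + (B(-1805) - J(-1562))) = 1/(0 + ((-1805)² - (555 - 37*(-1562)))) = 1/(0 + (3258025 - (555 + 57794))) = 1/(0 + (3258025 - 1*58349)) = 1/(0 + (3258025 - 58349)) = 1/(0 + 3199676) = 1/3199676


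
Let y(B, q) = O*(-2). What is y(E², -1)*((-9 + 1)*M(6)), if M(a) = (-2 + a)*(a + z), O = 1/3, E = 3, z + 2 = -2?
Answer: 128/3 ≈ 42.667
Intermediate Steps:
z = -4 (z = -2 - 2 = -4)
O = ⅓ ≈ 0.33333
M(a) = (-4 + a)*(-2 + a) (M(a) = (-2 + a)*(a - 4) = (-2 + a)*(-4 + a) = (-4 + a)*(-2 + a))
y(B, q) = -⅔ (y(B, q) = (⅓)*(-2) = -⅔)
y(E², -1)*((-9 + 1)*M(6)) = -2*(-9 + 1)*(8 + 6² - 6*6)/3 = -(-16)*(8 + 36 - 36)/3 = -(-16)*8/3 = -⅔*(-64) = 128/3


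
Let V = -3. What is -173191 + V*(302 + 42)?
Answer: -174223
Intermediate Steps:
-173191 + V*(302 + 42) = -173191 - 3*(302 + 42) = -173191 - 3*344 = -173191 - 1032 = -174223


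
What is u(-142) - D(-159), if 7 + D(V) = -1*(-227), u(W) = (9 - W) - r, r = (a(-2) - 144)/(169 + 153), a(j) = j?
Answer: -11036/161 ≈ -68.547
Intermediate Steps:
r = -73/161 (r = (-2 - 144)/(169 + 153) = -146/322 = -146*1/322 = -73/161 ≈ -0.45342)
u(W) = 1522/161 - W (u(W) = (9 - W) - 1*(-73/161) = (9 - W) + 73/161 = 1522/161 - W)
D(V) = 220 (D(V) = -7 - 1*(-227) = -7 + 227 = 220)
u(-142) - D(-159) = (1522/161 - 1*(-142)) - 1*220 = (1522/161 + 142) - 220 = 24384/161 - 220 = -11036/161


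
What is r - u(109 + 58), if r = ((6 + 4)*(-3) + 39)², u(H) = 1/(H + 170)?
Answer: 27296/337 ≈ 80.997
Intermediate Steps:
u(H) = 1/(170 + H)
r = 81 (r = (10*(-3) + 39)² = (-30 + 39)² = 9² = 81)
r - u(109 + 58) = 81 - 1/(170 + (109 + 58)) = 81 - 1/(170 + 167) = 81 - 1/337 = 27296/337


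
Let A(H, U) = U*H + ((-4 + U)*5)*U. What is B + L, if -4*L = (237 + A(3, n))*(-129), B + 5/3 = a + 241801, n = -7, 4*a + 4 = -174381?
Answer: 652756/3 ≈ 2.1759e+5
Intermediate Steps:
a = -174385/4 (a = -1 + (¼)*(-174381) = -1 - 174381/4 = -174385/4 ≈ -43596.)
A(H, U) = H*U + U*(-20 + 5*U) (A(H, U) = H*U + (-20 + 5*U)*U = H*U + U*(-20 + 5*U))
B = 2378437/12 (B = -5/3 + (-174385/4 + 241801) = -5/3 + 792819/4 = 2378437/12 ≈ 1.9820e+5)
L = 77529/4 (L = -(237 - 7*(-20 + 3 + 5*(-7)))*(-129)/4 = -(237 - 7*(-20 + 3 - 35))*(-129)/4 = -(237 - 7*(-52))*(-129)/4 = -(237 + 364)*(-129)/4 = -601*(-129)/4 = -¼*(-77529) = 77529/4 ≈ 19382.)
B + L = 2378437/12 + 77529/4 = 652756/3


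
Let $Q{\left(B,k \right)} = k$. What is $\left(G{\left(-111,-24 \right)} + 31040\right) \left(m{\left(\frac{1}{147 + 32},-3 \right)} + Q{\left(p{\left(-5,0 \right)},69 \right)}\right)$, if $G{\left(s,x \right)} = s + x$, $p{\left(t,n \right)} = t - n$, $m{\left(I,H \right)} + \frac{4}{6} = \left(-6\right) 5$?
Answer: $\frac{3554075}{3} \approx 1.1847 \cdot 10^{6}$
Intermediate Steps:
$m{\left(I,H \right)} = - \frac{92}{3}$ ($m{\left(I,H \right)} = - \frac{2}{3} - 30 = - \frac{92}{3}$)
$\left(G{\left(-111,-24 \right)} + 31040\right) \left(m{\left(\frac{1}{147 + 32},-3 \right)} + Q{\left(p{\left(-5,0 \right)},69 \right)}\right) = \left(\left(-111 - 24\right) + 31040\right) \left(- \frac{92}{3} + 69\right) = \left(-135 + 31040\right) \frac{115}{3} = 30905 \cdot \frac{115}{3} = \frac{3554075}{3}$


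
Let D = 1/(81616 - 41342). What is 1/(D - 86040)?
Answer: -40274/3465174959 ≈ -1.1622e-5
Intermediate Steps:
D = 1/40274 ≈ 2.4830e-5
1/(D - 86040) = 1/(1/40274 - 86040) = 1/(-3465174959/40274) = -40274/3465174959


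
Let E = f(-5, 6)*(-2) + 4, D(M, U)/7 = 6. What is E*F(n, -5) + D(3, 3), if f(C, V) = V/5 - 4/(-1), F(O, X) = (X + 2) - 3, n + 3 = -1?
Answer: 402/5 ≈ 80.400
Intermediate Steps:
D(M, U) = 42 (D(M, U) = 7*6 = 42)
n = -4 (n = -3 - 1 = -4)
F(O, X) = -1 + X (F(O, X) = (2 + X) - 3 = -1 + X)
f(C, V) = 4 + V/5 (f(C, V) = V*(⅕) - 4*(-1) = V/5 + 4 = 4 + V/5)
E = -32/5 (E = (4 + (⅕)*6)*(-2) + 4 = (4 + 6/5)*(-2) + 4 = (26/5)*(-2) + 4 = -52/5 + 4 = -32/5 ≈ -6.4000)
E*F(n, -5) + D(3, 3) = -32*(-1 - 5)/5 + 42 = -32/5*(-6) + 42 = 192/5 + 42 = 402/5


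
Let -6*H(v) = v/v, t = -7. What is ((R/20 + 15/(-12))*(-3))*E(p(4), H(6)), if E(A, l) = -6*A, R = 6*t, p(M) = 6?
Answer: -1809/5 ≈ -361.80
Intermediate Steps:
R = -42 (R = 6*(-7) = -42)
H(v) = -⅙ (H(v) = -v/(6*v) = -⅙*1 = -⅙)
((R/20 + 15/(-12))*(-3))*E(p(4), H(6)) = ((-42/20 + 15/(-12))*(-3))*(-6*6) = ((-42*1/20 + 15*(-1/12))*(-3))*(-36) = ((-21/10 - 5/4)*(-3))*(-36) = -67/20*(-3)*(-36) = (201/20)*(-36) = -1809/5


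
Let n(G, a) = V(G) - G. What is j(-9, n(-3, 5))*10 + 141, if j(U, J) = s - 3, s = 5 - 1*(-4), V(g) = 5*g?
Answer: 201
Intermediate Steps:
n(G, a) = 4*G (n(G, a) = 5*G - G = 4*G)
s = 9 (s = 5 + 4 = 9)
j(U, J) = 6 (j(U, J) = 9 - 3 = 6)
j(-9, n(-3, 5))*10 + 141 = 6*10 + 141 = 60 + 141 = 201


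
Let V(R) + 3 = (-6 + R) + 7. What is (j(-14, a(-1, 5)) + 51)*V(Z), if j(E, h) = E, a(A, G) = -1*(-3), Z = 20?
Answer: 666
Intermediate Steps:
V(R) = -2 + R (V(R) = -3 + ((-6 + R) + 7) = -3 + (1 + R) = -2 + R)
a(A, G) = 3
(j(-14, a(-1, 5)) + 51)*V(Z) = (-14 + 51)*(-2 + 20) = 37*18 = 666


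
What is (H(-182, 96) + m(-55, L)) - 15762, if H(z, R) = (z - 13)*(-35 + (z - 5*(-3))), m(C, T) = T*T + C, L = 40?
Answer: 25173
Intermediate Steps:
m(C, T) = C + T**2 (m(C, T) = T**2 + C = C + T**2)
H(z, R) = (-20 + z)*(-13 + z) (H(z, R) = (-13 + z)*(-35 + (z + 15)) = (-13 + z)*(-35 + (15 + z)) = (-13 + z)*(-20 + z) = (-20 + z)*(-13 + z))
(H(-182, 96) + m(-55, L)) - 15762 = ((260 + (-182)**2 - 33*(-182)) + (-55 + 40**2)) - 15762 = ((260 + 33124 + 6006) + (-55 + 1600)) - 15762 = (39390 + 1545) - 15762 = 40935 - 15762 = 25173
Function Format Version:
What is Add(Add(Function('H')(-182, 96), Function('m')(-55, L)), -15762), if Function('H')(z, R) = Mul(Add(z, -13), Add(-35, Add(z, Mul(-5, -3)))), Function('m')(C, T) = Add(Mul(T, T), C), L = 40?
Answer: 25173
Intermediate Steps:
Function('m')(C, T) = Add(C, Pow(T, 2)) (Function('m')(C, T) = Add(Pow(T, 2), C) = Add(C, Pow(T, 2)))
Function('H')(z, R) = Mul(Add(-20, z), Add(-13, z)) (Function('H')(z, R) = Mul(Add(-13, z), Add(-35, Add(z, 15))) = Mul(Add(-13, z), Add(-35, Add(15, z))) = Mul(Add(-13, z), Add(-20, z)) = Mul(Add(-20, z), Add(-13, z)))
Add(Add(Function('H')(-182, 96), Function('m')(-55, L)), -15762) = Add(Add(Add(260, Pow(-182, 2), Mul(-33, -182)), Add(-55, Pow(40, 2))), -15762) = Add(Add(Add(260, 33124, 6006), Add(-55, 1600)), -15762) = Add(Add(39390, 1545), -15762) = Add(40935, -15762) = 25173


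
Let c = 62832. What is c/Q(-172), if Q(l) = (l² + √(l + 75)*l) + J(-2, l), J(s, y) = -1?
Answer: 1858759056/878023537 + 10807104*I*√97/878023537 ≈ 2.117 + 0.12122*I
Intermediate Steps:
Q(l) = -1 + l² + l*√(75 + l) (Q(l) = (l² + √(l + 75)*l) - 1 = (l² + √(75 + l)*l) - 1 = (l² + l*√(75 + l)) - 1 = -1 + l² + l*√(75 + l))
c/Q(-172) = 62832/(-1 + (-172)² - 172*√(75 - 172)) = 62832/(-1 + 29584 - 172*I*√97) = 62832/(29583 - 172*I*√97)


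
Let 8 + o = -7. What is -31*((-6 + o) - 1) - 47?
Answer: 635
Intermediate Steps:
o = -15 (o = -8 - 7 = -15)
-31*((-6 + o) - 1) - 47 = -31*((-6 - 15) - 1) - 47 = -31*(-21 - 1) - 47 = -31*(-22) - 47 = 682 - 47 = 635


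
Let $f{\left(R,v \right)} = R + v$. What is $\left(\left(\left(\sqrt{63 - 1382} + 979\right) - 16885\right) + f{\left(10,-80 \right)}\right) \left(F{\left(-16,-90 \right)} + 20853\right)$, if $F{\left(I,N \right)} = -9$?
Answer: $-333003744 + 20844 i \sqrt{1319} \approx -3.33 \cdot 10^{8} + 7.5701 \cdot 10^{5} i$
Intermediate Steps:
$\left(\left(\left(\sqrt{63 - 1382} + 979\right) - 16885\right) + f{\left(10,-80 \right)}\right) \left(F{\left(-16,-90 \right)} + 20853\right) = \left(\left(\left(\sqrt{63 - 1382} + 979\right) - 16885\right) + \left(10 - 80\right)\right) \left(-9 + 20853\right) = \left(\left(\left(\sqrt{-1319} + 979\right) - 16885\right) - 70\right) 20844 = \left(\left(\left(i \sqrt{1319} + 979\right) - 16885\right) - 70\right) 20844 = \left(\left(\left(979 + i \sqrt{1319}\right) - 16885\right) - 70\right) 20844 = \left(\left(-15906 + i \sqrt{1319}\right) - 70\right) 20844 = \left(-15976 + i \sqrt{1319}\right) 20844 = -333003744 + 20844 i \sqrt{1319}$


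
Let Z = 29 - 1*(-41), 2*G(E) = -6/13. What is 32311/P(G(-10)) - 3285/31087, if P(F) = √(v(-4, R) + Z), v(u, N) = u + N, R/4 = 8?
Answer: -3285/31087 + 32311*√2/14 ≈ 3263.8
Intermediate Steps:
R = 32 (R = 4*8 = 32)
G(E) = -3/13 (G(E) = (-6/13)/2 = (-6*1/13)/2 = (½)*(-6/13) = -3/13)
v(u, N) = N + u
Z = 70 (Z = 29 + 41 = 70)
P(F) = 7*√2 (P(F) = √((32 - 4) + 70) = √(28 + 70) = √98 = 7*√2)
32311/P(G(-10)) - 3285/31087 = 32311/((7*√2)) - 3285/31087 = 32311*(√2/14) - 3285*1/31087 = 32311*√2/14 - 3285/31087 = -3285/31087 + 32311*√2/14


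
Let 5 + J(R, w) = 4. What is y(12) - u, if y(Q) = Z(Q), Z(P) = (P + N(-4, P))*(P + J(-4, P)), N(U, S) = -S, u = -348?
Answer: 348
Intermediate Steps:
J(R, w) = -1 (J(R, w) = -5 + 4 = -1)
Z(P) = 0 (Z(P) = (P - P)*(P - 1) = 0*(-1 + P) = 0)
y(Q) = 0
y(12) - u = 0 - 1*(-348) = 0 + 348 = 348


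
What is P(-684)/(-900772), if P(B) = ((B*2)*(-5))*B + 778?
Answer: 2338891/450386 ≈ 5.1931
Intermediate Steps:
P(B) = 778 - 10*B² (P(B) = ((2*B)*(-5))*B + 778 = (-10*B)*B + 778 = -10*B² + 778 = 778 - 10*B²)
P(-684)/(-900772) = (778 - 10*(-684)²)/(-900772) = (778 - 10*467856)*(-1/900772) = (778 - 4678560)*(-1/900772) = -4677782*(-1/900772) = 2338891/450386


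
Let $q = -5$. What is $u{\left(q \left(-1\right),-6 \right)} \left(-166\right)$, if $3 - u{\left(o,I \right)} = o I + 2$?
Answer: $-5146$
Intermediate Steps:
$u{\left(o,I \right)} = 1 - I o$ ($u{\left(o,I \right)} = 3 - \left(o I + 2\right) = 3 - \left(I o + 2\right) = 3 - \left(2 + I o\right) = 1 - I o$)
$u{\left(q \left(-1\right),-6 \right)} \left(-166\right) = \left(1 - - 6 \left(\left(-5\right) \left(-1\right)\right)\right) \left(-166\right) = \left(1 - \left(-6\right) 5\right) \left(-166\right) = \left(1 + 30\right) \left(-166\right) = 31 \left(-166\right) = -5146$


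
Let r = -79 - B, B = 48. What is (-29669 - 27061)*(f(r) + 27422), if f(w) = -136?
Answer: -1547934780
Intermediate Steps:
r = -127 (r = -79 - 1*48 = -79 - 48 = -127)
(-29669 - 27061)*(f(r) + 27422) = (-29669 - 27061)*(-136 + 27422) = -56730*27286 = -1547934780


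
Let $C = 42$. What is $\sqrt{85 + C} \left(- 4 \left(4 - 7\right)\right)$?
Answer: $12 \sqrt{127} \approx 135.23$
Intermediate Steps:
$\sqrt{85 + C} \left(- 4 \left(4 - 7\right)\right) = \sqrt{85 + 42} \left(- 4 \left(4 - 7\right)\right) = \sqrt{127} \left(\left(-4\right) \left(-3\right)\right) = \sqrt{127} \cdot 12 = 12 \sqrt{127}$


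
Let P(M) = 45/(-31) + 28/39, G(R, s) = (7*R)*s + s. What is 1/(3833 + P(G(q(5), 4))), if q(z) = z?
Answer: 1209/4633210 ≈ 0.00026094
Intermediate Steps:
G(R, s) = s + 7*R*s (G(R, s) = 7*R*s + s = s + 7*R*s)
P(M) = -887/1209 (P(M) = 45*(-1/31) + 28*(1/39) = -45/31 + 28/39 = -887/1209)
1/(3833 + P(G(q(5), 4))) = 1/(3833 - 887/1209) = 1/(4633210/1209) = 1209/4633210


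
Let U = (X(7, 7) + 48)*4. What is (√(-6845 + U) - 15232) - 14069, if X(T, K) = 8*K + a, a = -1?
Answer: -29301 + I*√6433 ≈ -29301.0 + 80.206*I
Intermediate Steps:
X(T, K) = -1 + 8*K (X(T, K) = 8*K - 1 = -1 + 8*K)
U = 412 (U = ((-1 + 8*7) + 48)*4 = ((-1 + 56) + 48)*4 = (55 + 48)*4 = 103*4 = 412)
(√(-6845 + U) - 15232) - 14069 = (√(-6845 + 412) - 15232) - 14069 = (√(-6433) - 15232) - 14069 = (I*√6433 - 15232) - 14069 = (-15232 + I*√6433) - 14069 = -29301 + I*√6433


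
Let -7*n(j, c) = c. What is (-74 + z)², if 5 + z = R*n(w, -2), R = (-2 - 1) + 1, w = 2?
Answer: 310249/49 ≈ 6331.6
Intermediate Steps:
n(j, c) = -c/7
R = -2 (R = -3 + 1 = -2)
z = -39/7 (z = -5 - (-2)*(-2)/7 = -5 - 2*2/7 = -5 - 4/7 = -39/7 ≈ -5.5714)
(-74 + z)² = (-74 - 39/7)² = (-557/7)² = 310249/49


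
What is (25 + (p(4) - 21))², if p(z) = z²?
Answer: 400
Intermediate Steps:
(25 + (p(4) - 21))² = (25 + (4² - 21))² = (25 + (16 - 21))² = (25 - 5)² = 20² = 400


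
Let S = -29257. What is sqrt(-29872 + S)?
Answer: I*sqrt(59129) ≈ 243.16*I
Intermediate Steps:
sqrt(-29872 + S) = sqrt(-29872 - 29257) = sqrt(-59129) = I*sqrt(59129)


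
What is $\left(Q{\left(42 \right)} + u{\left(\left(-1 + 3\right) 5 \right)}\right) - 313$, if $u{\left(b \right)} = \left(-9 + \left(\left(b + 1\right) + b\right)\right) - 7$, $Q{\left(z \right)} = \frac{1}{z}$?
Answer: $- \frac{12935}{42} \approx -307.98$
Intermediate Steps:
$u{\left(b \right)} = -15 + 2 b$ ($u{\left(b \right)} = \left(-9 + \left(\left(1 + b\right) + b\right)\right) - 7 = \left(-9 + \left(1 + 2 b\right)\right) - 7 = \left(-8 + 2 b\right) - 7 = -15 + 2 b$)
$\left(Q{\left(42 \right)} + u{\left(\left(-1 + 3\right) 5 \right)}\right) - 313 = \left(\frac{1}{42} - \left(15 - 2 \left(-1 + 3\right) 5\right)\right) - 313 = \left(\frac{1}{42} - \left(15 - 2 \cdot 2 \cdot 5\right)\right) - 313 = \left(\frac{1}{42} + \left(-15 + 2 \cdot 10\right)\right) - 313 = \left(\frac{1}{42} + \left(-15 + 20\right)\right) - 313 = \left(\frac{1}{42} + 5\right) - 313 = \frac{211}{42} - 313 = - \frac{12935}{42}$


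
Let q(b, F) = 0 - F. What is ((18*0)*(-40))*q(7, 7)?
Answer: 0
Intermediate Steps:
q(b, F) = -F
((18*0)*(-40))*q(7, 7) = ((18*0)*(-40))*(-1*7) = (0*(-40))*(-7) = 0*(-7) = 0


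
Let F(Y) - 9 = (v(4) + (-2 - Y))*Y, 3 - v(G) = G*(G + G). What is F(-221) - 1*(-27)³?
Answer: -22298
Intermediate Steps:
v(G) = 3 - 2*G² (v(G) = 3 - G*(G + G) = 3 - G*2*G = 3 - 2*G²)
F(Y) = 9 + Y*(-31 - Y) (F(Y) = 9 + ((3 - 2*4²) + (-2 - Y))*Y = 9 + ((3 - 2*16) + (-2 - Y))*Y = 9 + ((3 - 32) + (-2 - Y))*Y = 9 + (-29 + (-2 - Y))*Y = 9 + (-31 - Y)*Y = 9 + Y*(-31 - Y))
F(-221) - 1*(-27)³ = (9 - 1*(-221)² - 31*(-221)) - 1*(-27)³ = (9 - 1*48841 + 6851) - 1*(-19683) = (9 - 48841 + 6851) + 19683 = -41981 + 19683 = -22298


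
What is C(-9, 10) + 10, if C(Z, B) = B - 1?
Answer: 19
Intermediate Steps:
C(Z, B) = -1 + B
C(-9, 10) + 10 = (-1 + 10) + 10 = 9 + 10 = 19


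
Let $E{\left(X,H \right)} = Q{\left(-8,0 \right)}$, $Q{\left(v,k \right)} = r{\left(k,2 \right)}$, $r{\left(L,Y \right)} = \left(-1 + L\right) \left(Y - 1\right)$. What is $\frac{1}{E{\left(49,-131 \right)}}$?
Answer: $-1$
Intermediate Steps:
$r{\left(L,Y \right)} = \left(-1 + L\right) \left(-1 + Y\right)$
$Q{\left(v,k \right)} = -1 + k$ ($Q{\left(v,k \right)} = 1 - k - 2 + k 2 = 1 - k - 2 + 2 k = -1 + k$)
$E{\left(X,H \right)} = -1$ ($E{\left(X,H \right)} = -1 + 0 = -1$)
$\frac{1}{E{\left(49,-131 \right)}} = \frac{1}{-1} = -1$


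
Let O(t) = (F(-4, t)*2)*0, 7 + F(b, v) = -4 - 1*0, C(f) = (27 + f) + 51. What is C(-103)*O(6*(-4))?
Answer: 0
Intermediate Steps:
C(f) = 78 + f
F(b, v) = -11 (F(b, v) = -7 + (-4 - 1*0) = -7 + (-4 + 0) = -7 - 4 = -11)
O(t) = 0 (O(t) = -11*2*0 = -22*0 = 0)
C(-103)*O(6*(-4)) = (78 - 103)*0 = -25*0 = 0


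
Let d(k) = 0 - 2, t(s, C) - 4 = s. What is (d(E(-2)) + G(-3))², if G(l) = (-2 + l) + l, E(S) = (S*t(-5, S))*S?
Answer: 100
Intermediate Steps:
t(s, C) = 4 + s
E(S) = -S² (E(S) = (S*(4 - 5))*S = (S*(-1))*S = (-S)*S = -S²)
G(l) = -2 + 2*l
d(k) = -2
(d(E(-2)) + G(-3))² = (-2 + (-2 + 2*(-3)))² = (-2 + (-2 - 6))² = (-2 - 8)² = (-10)² = 100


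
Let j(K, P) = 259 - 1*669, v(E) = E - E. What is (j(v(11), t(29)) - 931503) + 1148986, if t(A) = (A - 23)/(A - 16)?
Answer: 217073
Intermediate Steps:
t(A) = (-23 + A)/(-16 + A)
v(E) = 0
j(K, P) = -410 (j(K, P) = 259 - 669 = -410)
(j(v(11), t(29)) - 931503) + 1148986 = (-410 - 931503) + 1148986 = -931913 + 1148986 = 217073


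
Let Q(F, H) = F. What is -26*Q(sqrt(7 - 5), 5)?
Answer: -26*sqrt(2) ≈ -36.770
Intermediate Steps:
-26*Q(sqrt(7 - 5), 5) = -26*sqrt(7 - 5) = -26*sqrt(2)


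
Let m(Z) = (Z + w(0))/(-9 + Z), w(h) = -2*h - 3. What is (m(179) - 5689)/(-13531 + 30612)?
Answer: -483477/1451885 ≈ -0.33300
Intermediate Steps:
w(h) = -3 - 2*h
m(Z) = (-3 + Z)/(-9 + Z) (m(Z) = (Z + (-3 - 2*0))/(-9 + Z) = (Z + (-3 + 0))/(-9 + Z) = (Z - 3)/(-9 + Z) = (-3 + Z)/(-9 + Z))
(m(179) - 5689)/(-13531 + 30612) = ((-3 + 179)/(-9 + 179) - 5689)/(-13531 + 30612) = (176/170 - 5689)/17081 = ((1/170)*176 - 5689)*(1/17081) = (88/85 - 5689)*(1/17081) = -483477/85*1/17081 = -483477/1451885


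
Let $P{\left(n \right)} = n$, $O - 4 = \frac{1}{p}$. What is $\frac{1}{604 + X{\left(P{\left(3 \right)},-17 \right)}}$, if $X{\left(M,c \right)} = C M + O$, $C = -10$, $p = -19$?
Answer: $\frac{19}{10981} \approx 0.0017303$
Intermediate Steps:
$O = \frac{75}{19}$ ($O = 4 + \frac{1}{-19} = 4 - \frac{1}{19} = \frac{75}{19} \approx 3.9474$)
$X{\left(M,c \right)} = \frac{75}{19} - 10 M$ ($X{\left(M,c \right)} = - 10 M + \frac{75}{19} = \frac{75}{19} - 10 M$)
$\frac{1}{604 + X{\left(P{\left(3 \right)},-17 \right)}} = \frac{1}{604 + \left(\frac{75}{19} - 30\right)} = \frac{1}{604 - \frac{495}{19}} = \frac{1}{\frac{10981}{19}} = \frac{19}{10981}$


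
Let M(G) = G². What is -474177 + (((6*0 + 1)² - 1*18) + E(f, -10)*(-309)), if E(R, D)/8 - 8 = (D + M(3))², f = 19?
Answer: -496442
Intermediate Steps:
E(R, D) = 64 + 8*(9 + D)² (E(R, D) = 64 + 8*(D + 3²)² = 64 + 8*(D + 9)² = 64 + 8*(9 + D)²)
-474177 + (((6*0 + 1)² - 1*18) + E(f, -10)*(-309)) = -474177 + (((6*0 + 1)² - 1*18) + (64 + 8*(9 - 10)²)*(-309)) = -474177 + (((0 + 1)² - 18) + (64 + 8*(-1)²)*(-309)) = -474177 + ((1² - 18) + (64 + 8*1)*(-309)) = -474177 + ((1 - 18) + (64 + 8)*(-309)) = -474177 + (-17 + 72*(-309)) = -474177 + (-17 - 22248) = -474177 - 22265 = -496442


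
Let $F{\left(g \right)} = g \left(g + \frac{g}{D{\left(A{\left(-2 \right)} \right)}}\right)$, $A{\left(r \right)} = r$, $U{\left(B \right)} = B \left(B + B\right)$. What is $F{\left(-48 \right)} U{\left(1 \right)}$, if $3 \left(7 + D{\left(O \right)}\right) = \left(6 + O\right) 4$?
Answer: $\frac{9216}{5} \approx 1843.2$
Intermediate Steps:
$U{\left(B \right)} = 2 B^{2}$ ($U{\left(B \right)} = B 2 B = 2 B^{2}$)
$D{\left(O \right)} = 1 + \frac{4 O}{3}$ ($D{\left(O \right)} = -7 + \frac{\left(6 + O\right) 4}{3} = -7 + \frac{24 + 4 O}{3} = -7 + \left(8 + \frac{4 O}{3}\right) = 1 + \frac{4 O}{3}$)
$F{\left(g \right)} = \frac{2 g^{2}}{5}$ ($F{\left(g \right)} = g \left(g + \frac{g}{1 + \frac{4}{3} \left(-2\right)}\right) = g \left(g + \frac{g}{1 - \frac{8}{3}}\right) = g \left(g + \frac{g}{- \frac{5}{3}}\right) = g \left(g + g \left(- \frac{3}{5}\right)\right) = g \left(g - \frac{3 g}{5}\right) = g \frac{2 g}{5} = \frac{2 g^{2}}{5}$)
$F{\left(-48 \right)} U{\left(1 \right)} = \frac{2 \left(-48\right)^{2}}{5} \cdot 2 \cdot 1^{2} = \frac{2}{5} \cdot 2304 \cdot 2 \cdot 1 = \frac{4608}{5} \cdot 2 = \frac{9216}{5}$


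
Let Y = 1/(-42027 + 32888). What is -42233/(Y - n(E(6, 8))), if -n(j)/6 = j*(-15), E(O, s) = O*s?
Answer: 385967387/39480481 ≈ 9.7762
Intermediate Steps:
n(j) = 90*j (n(j) = -6*j*(-15) = -(-90)*j = 90*j)
Y = -1/9139 (Y = 1/(-9139) = -1/9139 ≈ -0.00010942)
-42233/(Y - n(E(6, 8))) = -42233/(-1/9139 - 90*6*8) = -42233/(-1/9139 - 90*48) = -42233/(-1/9139 - 1*4320) = -42233/(-1/9139 - 4320) = -42233/(-39480481/9139) = -42233*(-9139/39480481) = 385967387/39480481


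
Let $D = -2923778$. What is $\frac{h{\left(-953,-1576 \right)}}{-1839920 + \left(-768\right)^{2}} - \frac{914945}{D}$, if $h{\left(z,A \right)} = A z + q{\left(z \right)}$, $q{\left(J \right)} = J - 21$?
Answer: $- \frac{811171799873}{913750795672} \approx -0.88774$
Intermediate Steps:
$q{\left(J \right)} = -21 + J$
$h{\left(z,A \right)} = -21 + z + A z$ ($h{\left(z,A \right)} = A z + \left(-21 + z\right) = -21 + z + A z$)
$\frac{h{\left(-953,-1576 \right)}}{-1839920 + \left(-768\right)^{2}} - \frac{914945}{D} = \frac{-21 - 953 - -1501928}{-1839920 + \left(-768\right)^{2}} - \frac{914945}{-2923778} = \frac{-21 - 953 + 1501928}{-1839920 + 589824} - - \frac{914945}{2923778} = \frac{1500954}{-1250096} + \frac{914945}{2923778} = 1500954 \left(- \frac{1}{1250096}\right) + \frac{914945}{2923778} = - \frac{750477}{625048} + \frac{914945}{2923778} = - \frac{811171799873}{913750795672}$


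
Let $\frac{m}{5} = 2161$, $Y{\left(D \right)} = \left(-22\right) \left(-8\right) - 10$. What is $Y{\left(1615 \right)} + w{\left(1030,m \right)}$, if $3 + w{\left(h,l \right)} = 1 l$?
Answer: $10968$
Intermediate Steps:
$Y{\left(D \right)} = 166$ ($Y{\left(D \right)} = 176 - 10 = 166$)
$m = 10805$ ($m = 5 \cdot 2161 = 10805$)
$w{\left(h,l \right)} = -3 + l$ ($w{\left(h,l \right)} = -3 + 1 l = -3 + l$)
$Y{\left(1615 \right)} + w{\left(1030,m \right)} = 166 + \left(-3 + 10805\right) = 166 + 10802 = 10968$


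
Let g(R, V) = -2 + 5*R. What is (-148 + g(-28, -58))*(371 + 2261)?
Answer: -763280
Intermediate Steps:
(-148 + g(-28, -58))*(371 + 2261) = (-148 + (-2 + 5*(-28)))*(371 + 2261) = (-148 + (-2 - 140))*2632 = (-148 - 142)*2632 = -290*2632 = -763280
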